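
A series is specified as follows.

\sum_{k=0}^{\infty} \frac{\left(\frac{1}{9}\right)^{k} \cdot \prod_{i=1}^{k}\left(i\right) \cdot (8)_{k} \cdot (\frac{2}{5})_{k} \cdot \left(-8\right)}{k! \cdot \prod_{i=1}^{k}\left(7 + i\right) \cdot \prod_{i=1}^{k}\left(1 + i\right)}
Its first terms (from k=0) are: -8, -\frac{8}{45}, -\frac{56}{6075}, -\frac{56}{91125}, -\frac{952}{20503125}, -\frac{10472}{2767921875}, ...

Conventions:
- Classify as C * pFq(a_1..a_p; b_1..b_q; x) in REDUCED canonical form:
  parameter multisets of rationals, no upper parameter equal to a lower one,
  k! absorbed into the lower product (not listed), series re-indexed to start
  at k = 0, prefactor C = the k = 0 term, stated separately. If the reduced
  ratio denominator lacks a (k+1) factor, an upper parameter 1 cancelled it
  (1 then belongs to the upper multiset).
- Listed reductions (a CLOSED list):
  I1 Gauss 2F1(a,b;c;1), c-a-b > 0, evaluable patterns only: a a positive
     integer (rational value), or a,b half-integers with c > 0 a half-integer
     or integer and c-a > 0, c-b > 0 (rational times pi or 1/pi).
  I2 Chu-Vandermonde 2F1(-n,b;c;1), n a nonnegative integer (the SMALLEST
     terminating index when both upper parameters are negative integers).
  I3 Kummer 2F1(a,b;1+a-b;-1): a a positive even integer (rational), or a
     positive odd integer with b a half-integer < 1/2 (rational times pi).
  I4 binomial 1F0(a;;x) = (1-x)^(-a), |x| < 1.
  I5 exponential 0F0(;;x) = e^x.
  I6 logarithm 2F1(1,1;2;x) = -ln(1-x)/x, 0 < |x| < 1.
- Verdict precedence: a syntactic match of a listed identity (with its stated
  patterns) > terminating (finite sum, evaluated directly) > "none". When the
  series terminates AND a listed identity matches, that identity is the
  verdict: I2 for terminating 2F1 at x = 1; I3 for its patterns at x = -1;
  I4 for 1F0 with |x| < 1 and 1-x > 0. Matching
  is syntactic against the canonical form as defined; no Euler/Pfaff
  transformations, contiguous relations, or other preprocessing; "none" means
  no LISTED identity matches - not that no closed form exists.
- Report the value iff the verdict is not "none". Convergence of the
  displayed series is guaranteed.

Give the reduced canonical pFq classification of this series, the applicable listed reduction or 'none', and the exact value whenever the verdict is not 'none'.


Prefactor -8, argument \frac{1}{9}: 2F1 with upper {\frac{2}{5}, 1} over lower {2}. Verdict: none. Every listed pattern misses the 2F1 form at \frac{1}{9}, upper {\frac{2}{5}, 1}.

Key observation: t_0 being -8, the lower running product (C = -8) is a rising factorial.
Step ratio: r(k) = \frac{1}{9} * (k+\frac{2}{5}) (k+1) / [(k+2) (k+1)] - rational; roots negated = parameters, x = \frac{1}{9}, C = -8.


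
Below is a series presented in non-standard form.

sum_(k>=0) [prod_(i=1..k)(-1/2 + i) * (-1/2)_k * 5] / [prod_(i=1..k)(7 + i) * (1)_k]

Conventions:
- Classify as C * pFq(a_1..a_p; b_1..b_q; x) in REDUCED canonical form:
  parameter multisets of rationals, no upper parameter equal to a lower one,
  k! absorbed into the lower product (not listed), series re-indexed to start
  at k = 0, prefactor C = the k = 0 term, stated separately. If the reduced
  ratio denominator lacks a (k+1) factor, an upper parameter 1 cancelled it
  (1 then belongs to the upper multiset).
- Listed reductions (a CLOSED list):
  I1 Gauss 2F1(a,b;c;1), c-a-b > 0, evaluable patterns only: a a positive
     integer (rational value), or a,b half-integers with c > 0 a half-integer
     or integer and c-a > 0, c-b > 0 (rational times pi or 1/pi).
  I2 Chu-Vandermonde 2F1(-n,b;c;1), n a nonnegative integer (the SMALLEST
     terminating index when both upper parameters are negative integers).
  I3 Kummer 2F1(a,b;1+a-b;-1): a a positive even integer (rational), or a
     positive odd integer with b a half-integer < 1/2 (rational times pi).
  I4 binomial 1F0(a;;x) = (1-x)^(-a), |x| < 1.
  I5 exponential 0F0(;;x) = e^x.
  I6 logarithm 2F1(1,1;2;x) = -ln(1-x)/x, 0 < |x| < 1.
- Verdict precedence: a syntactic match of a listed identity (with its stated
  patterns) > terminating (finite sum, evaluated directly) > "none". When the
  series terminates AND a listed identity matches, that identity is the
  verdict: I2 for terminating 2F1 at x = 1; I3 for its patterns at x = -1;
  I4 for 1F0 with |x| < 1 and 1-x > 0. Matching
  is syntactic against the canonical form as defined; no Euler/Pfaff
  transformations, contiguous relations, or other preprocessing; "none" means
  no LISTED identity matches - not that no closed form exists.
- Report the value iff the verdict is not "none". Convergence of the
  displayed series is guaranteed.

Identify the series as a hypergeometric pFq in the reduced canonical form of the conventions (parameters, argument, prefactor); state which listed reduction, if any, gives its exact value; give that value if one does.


The series (x = 1) is 2F1: upper {-1/2, 1/2}, lower {8}, prefactor 5. Verdict: the half-integer Gauss pattern (I1) fires (x = 1; upper {-1/2, 1/2} half-integers, c = 8 in the evaluable pattern). Value: (8388608/552123) / pi.

Key observation: from the first term 5: the lower running product (prefactor 5) is a rising factorial.
Consecutive-term ratio: r(k) = 1 * (k-1/2) (k+1/2) / [(k+8) (k+1)] - rational in k. x = 1; t_0 = 5; negate the roots.


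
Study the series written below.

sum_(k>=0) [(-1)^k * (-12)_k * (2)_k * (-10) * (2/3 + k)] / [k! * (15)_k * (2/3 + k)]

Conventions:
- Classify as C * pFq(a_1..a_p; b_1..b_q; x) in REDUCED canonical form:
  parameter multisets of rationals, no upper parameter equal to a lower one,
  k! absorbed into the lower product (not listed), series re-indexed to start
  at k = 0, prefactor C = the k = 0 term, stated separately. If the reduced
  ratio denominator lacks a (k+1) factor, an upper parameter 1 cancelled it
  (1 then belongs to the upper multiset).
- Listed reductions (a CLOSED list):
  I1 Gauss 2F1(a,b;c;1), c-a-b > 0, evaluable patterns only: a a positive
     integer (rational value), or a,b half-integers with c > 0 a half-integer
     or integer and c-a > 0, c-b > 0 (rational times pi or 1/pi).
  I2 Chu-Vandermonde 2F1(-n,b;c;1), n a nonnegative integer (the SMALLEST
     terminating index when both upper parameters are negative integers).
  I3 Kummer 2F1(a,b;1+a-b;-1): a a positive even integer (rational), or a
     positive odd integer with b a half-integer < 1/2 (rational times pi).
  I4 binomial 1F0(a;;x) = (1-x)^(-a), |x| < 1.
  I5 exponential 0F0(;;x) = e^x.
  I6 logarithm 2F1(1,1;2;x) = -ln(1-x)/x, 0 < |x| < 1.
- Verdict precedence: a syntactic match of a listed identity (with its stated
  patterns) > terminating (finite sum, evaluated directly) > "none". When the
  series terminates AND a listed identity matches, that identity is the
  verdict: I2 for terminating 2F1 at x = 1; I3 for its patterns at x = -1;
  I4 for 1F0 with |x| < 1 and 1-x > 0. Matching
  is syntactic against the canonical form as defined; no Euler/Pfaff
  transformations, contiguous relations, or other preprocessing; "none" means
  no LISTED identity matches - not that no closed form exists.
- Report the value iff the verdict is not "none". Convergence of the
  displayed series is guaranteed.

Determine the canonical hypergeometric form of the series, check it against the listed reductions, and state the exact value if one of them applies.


With C = -10: the canonical form is 2F1(-12, 2; 15; -1). Verdict at x = -1: the Kummer evaluation I3 matches (x = -1; c = 15 equals 1+a-b for upper {-12, 2}: listed pattern). Sum: -70.

Key step: from the first term -10: k + 2/3 divides numerator and denominator alike; C = -10, x = -1 after cancelling.
Adjacent-term ratio: r(k) = (-1) * (k-12) (k+2) / [(k+15) (k+1)] ; factor over Q: parameters, x = (-1), and C = -10.


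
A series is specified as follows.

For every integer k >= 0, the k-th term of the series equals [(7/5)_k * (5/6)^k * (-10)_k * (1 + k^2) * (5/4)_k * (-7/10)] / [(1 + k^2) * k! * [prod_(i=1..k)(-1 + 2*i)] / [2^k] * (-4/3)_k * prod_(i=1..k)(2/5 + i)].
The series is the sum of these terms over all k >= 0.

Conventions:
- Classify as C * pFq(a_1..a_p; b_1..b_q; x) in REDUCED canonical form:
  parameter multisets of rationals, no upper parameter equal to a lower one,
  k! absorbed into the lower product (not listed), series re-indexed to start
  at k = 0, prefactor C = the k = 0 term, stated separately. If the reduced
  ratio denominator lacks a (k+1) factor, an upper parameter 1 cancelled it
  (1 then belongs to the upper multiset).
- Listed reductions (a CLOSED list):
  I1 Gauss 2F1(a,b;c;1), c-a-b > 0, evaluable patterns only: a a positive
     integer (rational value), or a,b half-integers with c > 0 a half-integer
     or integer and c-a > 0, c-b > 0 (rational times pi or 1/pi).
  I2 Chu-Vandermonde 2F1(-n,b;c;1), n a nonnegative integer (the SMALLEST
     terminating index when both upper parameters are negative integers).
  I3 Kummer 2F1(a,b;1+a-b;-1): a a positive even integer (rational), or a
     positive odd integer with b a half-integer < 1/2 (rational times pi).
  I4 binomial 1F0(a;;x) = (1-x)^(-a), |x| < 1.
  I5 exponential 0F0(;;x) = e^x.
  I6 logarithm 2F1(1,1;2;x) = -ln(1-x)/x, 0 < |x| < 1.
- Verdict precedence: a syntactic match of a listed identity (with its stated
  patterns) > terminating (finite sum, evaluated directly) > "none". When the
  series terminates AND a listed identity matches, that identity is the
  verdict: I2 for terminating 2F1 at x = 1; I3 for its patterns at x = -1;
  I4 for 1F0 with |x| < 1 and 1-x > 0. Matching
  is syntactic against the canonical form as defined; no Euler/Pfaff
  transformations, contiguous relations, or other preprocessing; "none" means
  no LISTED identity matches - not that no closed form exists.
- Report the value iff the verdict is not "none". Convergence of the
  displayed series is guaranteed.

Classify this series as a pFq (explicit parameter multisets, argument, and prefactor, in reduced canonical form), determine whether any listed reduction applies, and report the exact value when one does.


This is -7/10 * 2F2(-10, 5/4; -4/3, 1/2; 5/6) in reduced canonical form. Verdict: terminating - upper -10 stops the sum at k = 10; the 11 terms are added exactly. Its exact value is 261298265558476569/4825980946350080.

Key step: with t_0 = -7/10, the parameter 7/5 appears in both the upper and lower lists and cancels (alongside the other common factor).
Adjacent-term ratio: r(k) = (5/6) * (k-10) (k+5/4) / [(k-4/3) (k+1/2) (k+1)] ; factor over Q: parameters, x = (5/6), and C = -7/10.


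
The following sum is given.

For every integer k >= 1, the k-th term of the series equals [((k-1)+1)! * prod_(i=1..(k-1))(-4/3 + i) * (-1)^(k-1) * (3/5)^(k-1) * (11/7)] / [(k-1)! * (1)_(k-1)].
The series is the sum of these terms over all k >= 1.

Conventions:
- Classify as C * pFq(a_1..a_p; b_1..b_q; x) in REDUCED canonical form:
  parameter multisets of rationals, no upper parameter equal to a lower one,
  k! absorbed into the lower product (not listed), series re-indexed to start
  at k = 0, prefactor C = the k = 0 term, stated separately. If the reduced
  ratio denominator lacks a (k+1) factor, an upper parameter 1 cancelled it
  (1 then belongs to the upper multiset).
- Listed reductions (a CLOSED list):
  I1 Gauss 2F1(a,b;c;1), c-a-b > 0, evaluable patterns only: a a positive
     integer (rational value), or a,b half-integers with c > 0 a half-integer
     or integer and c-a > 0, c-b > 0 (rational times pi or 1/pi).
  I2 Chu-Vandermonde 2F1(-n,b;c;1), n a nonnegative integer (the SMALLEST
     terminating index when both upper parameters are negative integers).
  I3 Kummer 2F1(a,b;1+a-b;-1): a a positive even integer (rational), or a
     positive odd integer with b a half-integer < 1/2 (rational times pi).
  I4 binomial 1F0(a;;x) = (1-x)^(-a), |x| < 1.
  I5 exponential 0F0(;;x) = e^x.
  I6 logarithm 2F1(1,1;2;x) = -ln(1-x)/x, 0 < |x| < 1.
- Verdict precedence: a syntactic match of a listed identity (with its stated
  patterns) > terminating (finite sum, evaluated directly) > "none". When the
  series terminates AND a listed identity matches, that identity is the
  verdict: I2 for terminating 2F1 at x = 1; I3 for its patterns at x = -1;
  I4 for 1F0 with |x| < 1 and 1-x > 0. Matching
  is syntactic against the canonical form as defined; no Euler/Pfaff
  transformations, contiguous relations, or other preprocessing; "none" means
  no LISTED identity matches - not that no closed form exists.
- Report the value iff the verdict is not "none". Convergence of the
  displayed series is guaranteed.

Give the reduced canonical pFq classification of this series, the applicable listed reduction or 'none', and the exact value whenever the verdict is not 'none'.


x = -3/5 here; the reduced form reads 2F1, upper {-1/3, 2}, lower {1}, C = 11/7. Verdict: none - this 2F1 at x = -3/5 matches no listed pattern, and upper {-1/3, 2} holds no stopper.

The tell: from the first term 11/7: the (-1)^k factor (C = 11/7, x = -3/5) folds into the argument's sign.
Term ratio: r(k) = (-3/5) * (k-1/3) (k+2) / [(k+1) (k+1)] - rational in k, leading ratio (-3/5); with t_0 = 11/7, classification follows.


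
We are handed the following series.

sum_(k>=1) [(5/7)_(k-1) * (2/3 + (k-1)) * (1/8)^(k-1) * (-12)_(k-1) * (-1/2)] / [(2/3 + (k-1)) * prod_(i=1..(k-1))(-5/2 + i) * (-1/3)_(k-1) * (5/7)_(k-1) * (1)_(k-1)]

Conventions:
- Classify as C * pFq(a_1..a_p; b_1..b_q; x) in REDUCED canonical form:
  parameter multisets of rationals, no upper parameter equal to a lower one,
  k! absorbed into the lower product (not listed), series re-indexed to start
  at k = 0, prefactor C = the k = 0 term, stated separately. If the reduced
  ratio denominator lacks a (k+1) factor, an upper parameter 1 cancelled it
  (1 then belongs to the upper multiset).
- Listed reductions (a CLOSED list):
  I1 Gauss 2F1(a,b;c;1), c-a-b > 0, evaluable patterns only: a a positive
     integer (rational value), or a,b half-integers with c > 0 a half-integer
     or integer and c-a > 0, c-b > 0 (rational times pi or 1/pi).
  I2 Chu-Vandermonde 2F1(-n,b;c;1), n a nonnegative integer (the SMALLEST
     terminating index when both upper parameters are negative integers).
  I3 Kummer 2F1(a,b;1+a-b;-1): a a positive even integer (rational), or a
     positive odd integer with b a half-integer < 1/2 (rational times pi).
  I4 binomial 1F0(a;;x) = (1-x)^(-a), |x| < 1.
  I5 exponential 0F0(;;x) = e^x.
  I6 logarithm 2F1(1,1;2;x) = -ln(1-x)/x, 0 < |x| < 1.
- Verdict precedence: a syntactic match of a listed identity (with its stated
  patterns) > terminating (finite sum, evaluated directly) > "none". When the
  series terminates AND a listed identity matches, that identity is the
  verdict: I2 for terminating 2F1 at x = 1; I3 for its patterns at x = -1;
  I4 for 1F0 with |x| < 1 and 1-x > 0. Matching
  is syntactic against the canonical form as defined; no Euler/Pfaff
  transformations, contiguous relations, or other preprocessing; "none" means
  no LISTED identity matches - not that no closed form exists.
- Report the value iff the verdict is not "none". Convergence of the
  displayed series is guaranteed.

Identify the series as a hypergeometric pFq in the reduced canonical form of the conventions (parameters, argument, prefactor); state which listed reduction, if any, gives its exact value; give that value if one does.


Prefactor -1/2, argument 1/8: 1F2 with upper {-12} over lower {-3/2, -1/3}. Verdict: terminating. With -12 upstairs the series is a 13-term polynomial sum; evaluated term by term. Hence: 238974515064818131044468829/90067321009579113840640000.

Key step: t_0 being -1/2, (1)_k (prefactor -1/2) is k! itself.
Term ratio: r(k) = (1/8) * (k-12) / [(k-3/2) (k-1/3) (k+1)] - rational in k, leading ratio (1/8); with t_0 = -1/2, classification follows.


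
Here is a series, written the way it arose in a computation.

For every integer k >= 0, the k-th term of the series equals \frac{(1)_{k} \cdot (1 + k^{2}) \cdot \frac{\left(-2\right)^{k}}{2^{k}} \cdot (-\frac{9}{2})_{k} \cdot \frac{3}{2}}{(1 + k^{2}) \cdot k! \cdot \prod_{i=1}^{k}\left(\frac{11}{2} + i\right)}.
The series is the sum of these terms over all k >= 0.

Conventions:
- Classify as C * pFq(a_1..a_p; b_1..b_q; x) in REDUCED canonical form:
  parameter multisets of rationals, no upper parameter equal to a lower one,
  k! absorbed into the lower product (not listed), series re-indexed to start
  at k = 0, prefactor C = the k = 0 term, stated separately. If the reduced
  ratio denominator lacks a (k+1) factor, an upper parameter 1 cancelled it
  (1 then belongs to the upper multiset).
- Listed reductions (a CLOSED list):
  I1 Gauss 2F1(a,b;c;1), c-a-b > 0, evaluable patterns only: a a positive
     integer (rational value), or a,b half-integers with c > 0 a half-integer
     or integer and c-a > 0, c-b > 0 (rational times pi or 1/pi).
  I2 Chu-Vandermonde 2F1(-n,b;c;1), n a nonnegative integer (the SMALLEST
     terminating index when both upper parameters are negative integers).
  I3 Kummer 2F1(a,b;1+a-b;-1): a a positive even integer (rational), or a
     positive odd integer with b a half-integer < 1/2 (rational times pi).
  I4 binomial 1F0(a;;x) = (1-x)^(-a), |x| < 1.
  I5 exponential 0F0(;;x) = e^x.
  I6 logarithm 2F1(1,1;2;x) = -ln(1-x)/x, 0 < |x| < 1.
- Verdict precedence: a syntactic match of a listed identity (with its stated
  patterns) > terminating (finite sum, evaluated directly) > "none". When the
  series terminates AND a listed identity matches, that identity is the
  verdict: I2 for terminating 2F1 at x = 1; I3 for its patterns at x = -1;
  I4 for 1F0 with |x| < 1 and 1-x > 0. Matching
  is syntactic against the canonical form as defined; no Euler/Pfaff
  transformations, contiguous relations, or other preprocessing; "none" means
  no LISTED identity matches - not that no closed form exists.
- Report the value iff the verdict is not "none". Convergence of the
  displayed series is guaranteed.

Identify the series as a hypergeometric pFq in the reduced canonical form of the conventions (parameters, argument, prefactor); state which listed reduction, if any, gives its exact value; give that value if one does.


Canonical form: C = \frac{3}{2} times 2F1 with upper {-\frac{9}{2}, 1}, lower {\frac{13}{2}}, x = -1. Verdict: this is the Kummer evaluation I3 (x = -1; c = \frac{13}{2} equals 1+a-b for upper {-\frac{9}{2}, 1}: listed pattern). Sum: \frac{2079}{2048} \cdot \pi.

Key step: x = -1 and the factor k^2 + 1 cancels (top and bottom), leaving C = 3/2, x = -1.
Adjacent-term ratio: r(k) = -1 * (k-\frac{9}{2}) (k+1) / [(k+\frac{13}{2}) (k+1)] - rational in k, leading ratio -1; with t_0 = \frac{3}{2}, classification follows.


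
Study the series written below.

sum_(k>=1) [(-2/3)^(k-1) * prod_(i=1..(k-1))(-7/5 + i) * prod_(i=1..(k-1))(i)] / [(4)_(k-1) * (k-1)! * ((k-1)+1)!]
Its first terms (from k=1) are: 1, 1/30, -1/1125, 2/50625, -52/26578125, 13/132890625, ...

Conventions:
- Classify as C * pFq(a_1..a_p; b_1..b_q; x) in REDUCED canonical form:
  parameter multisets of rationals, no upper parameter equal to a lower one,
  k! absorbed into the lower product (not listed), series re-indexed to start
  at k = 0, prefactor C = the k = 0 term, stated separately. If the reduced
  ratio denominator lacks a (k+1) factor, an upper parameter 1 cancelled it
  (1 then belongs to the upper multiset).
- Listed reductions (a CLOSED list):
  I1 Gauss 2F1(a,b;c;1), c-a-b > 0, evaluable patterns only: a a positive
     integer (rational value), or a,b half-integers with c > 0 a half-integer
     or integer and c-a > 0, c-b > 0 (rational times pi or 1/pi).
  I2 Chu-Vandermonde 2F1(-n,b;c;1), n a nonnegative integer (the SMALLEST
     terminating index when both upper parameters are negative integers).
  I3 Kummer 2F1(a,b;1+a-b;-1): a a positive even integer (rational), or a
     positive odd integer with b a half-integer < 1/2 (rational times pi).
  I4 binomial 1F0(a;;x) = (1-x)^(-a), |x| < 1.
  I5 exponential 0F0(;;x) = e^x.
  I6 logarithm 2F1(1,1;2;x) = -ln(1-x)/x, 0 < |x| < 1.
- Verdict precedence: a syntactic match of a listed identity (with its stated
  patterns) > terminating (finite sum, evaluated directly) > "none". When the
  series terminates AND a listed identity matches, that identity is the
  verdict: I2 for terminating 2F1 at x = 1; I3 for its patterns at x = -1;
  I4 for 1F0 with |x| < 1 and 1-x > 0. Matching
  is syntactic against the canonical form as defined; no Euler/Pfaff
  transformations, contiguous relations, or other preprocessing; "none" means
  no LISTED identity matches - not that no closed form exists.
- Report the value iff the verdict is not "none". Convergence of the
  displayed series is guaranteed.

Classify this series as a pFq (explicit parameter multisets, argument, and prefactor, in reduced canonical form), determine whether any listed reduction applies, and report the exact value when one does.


Reduced: x = -2/3, 2F2, upper = {-2/5, 1}, lower = {2, 4}, C = 1. Verdict: none (x = -2/3): each listed identity misses the multisets {-2/5, 1} ; {2, 4}.

Structural cue: with t_0 = 1, the running product (C = 1) telescopes to a rising factorial.
Ratio: r(k) = (-2/3) * (k-2/5) (k+1) / [(k+2) (k+4) (k+1)] - rational in k, leading ratio (-2/3); with t_0 = 1, classification follows.


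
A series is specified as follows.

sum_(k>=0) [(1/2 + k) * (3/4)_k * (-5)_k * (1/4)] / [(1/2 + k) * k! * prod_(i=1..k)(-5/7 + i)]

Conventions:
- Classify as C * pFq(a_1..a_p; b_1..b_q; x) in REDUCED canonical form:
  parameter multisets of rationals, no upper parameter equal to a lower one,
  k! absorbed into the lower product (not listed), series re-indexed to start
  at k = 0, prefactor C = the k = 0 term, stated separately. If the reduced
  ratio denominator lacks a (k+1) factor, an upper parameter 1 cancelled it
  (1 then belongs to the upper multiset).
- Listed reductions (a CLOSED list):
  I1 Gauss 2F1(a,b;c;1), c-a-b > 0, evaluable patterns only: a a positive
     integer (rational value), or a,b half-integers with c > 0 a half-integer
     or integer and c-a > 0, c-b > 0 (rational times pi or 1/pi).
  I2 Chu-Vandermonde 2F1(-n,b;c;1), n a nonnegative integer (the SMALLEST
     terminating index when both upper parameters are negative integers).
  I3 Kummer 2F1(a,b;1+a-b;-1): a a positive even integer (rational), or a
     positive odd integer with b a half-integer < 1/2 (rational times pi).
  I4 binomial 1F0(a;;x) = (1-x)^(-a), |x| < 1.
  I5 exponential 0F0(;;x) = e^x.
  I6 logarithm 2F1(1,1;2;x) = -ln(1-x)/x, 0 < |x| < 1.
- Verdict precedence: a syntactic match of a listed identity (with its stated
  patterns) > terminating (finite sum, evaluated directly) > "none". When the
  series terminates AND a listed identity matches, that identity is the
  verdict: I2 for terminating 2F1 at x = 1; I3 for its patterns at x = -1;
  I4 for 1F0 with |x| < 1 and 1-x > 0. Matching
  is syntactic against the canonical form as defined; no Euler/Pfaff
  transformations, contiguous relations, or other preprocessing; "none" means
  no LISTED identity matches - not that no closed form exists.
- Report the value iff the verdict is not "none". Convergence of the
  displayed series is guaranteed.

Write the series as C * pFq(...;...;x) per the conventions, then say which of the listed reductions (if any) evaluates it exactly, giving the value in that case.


Canonical form: C = 1/4 times 2F1 with upper {-5, 3/4}, lower {2/7}, x = 1. Verdict: Vandermonde's identity (I2) fires (terminating 2F1 at x = 1 with n = 5, b = 3/4, c = 2/7). Sum: -436579/6029312.

The tell: t_0 = 1/4 here, and striking the common factor k + 1/2 reduces the term (C = 1/4).
Consecutive-term ratio: r(k) = 1 * (k-5) (k+3/4) / [(k+2/7) (k+1)] - poly over poly, x = 1 from leading terms; C = 1/4 at k = 0.


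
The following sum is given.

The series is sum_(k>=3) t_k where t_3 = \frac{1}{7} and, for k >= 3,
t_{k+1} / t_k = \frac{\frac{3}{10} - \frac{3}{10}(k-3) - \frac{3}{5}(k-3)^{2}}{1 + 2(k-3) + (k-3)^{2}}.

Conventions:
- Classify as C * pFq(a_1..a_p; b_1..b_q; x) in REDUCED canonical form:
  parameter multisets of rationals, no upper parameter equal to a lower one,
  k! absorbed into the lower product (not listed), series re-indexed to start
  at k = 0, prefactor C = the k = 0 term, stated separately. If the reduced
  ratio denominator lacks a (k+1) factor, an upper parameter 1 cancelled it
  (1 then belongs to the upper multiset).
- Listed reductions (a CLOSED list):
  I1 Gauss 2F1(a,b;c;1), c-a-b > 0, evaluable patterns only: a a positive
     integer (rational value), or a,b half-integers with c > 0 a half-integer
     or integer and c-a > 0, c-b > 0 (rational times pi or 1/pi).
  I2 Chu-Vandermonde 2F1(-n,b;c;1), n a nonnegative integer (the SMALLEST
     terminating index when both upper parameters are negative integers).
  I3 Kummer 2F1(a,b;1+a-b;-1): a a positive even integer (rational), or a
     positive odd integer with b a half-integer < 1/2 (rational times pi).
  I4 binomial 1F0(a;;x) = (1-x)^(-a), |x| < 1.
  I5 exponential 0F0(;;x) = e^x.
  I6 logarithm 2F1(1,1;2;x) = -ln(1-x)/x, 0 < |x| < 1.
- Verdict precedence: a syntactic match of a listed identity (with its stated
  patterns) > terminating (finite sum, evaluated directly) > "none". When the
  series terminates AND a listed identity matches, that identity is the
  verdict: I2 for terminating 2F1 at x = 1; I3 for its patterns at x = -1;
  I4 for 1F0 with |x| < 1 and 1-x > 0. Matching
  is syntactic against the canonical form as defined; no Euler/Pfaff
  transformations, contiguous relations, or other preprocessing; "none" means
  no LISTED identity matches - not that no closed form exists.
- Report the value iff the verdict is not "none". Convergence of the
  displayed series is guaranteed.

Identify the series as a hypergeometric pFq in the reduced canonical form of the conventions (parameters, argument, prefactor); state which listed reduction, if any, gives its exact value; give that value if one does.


With C = \frac{1}{7}: the canonical form is 1F0(-\frac{1}{2}; -; -\frac{3}{5}). Verdict: this is binomial (I4) (the 1F0 binomial series: exponent 1/2, x = -\frac{3}{5}). Value: \frac{1}{7} \cdot \left(\frac{8}{5}\right)^{\frac{1}{2}}.

The tell: t_0 being \frac{1}{7}, the expanded ratio factors over Q; C = 1/7, roots give parameters.
Step ratio: r(k) = -\frac{3}{5} * (k-\frac{1}{2}) / [(k+1)] - poly over poly, x = -\frac{3}{5} from leading terms; C = \frac{1}{7} at k = 0.


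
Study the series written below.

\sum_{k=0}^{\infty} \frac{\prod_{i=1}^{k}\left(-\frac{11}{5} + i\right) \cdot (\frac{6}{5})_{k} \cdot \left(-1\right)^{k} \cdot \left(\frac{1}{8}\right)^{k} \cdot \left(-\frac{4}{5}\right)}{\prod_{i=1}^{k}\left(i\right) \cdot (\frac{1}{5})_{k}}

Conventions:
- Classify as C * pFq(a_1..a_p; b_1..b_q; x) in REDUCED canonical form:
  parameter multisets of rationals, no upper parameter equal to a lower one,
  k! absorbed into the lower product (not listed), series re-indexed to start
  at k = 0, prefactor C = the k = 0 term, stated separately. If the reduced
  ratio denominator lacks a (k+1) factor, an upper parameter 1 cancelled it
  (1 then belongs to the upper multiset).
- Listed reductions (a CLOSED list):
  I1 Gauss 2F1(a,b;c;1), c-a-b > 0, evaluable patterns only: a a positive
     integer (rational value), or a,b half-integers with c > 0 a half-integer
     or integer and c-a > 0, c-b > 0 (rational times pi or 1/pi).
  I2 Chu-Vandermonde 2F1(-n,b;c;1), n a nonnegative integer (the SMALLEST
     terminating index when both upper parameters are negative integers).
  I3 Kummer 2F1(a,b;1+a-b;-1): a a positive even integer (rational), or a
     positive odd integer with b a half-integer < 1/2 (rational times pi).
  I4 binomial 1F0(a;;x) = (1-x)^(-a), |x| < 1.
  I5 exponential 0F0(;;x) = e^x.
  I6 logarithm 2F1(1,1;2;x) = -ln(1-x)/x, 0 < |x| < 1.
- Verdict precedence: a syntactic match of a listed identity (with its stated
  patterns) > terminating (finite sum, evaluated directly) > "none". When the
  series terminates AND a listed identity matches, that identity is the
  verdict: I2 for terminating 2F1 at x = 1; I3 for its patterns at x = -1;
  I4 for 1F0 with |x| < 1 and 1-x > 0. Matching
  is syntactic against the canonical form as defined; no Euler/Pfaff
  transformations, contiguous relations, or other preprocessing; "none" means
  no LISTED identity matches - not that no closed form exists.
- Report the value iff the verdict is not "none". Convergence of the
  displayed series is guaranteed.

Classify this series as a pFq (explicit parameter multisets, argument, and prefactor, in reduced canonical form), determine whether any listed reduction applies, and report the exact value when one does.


x = -\frac{1}{8} here; the reduced form reads 2F1, upper {-\frac{6}{5}, \frac{6}{5}}, lower {\frac{1}{5}}, C = -\frac{4}{5}. Verdict: none. A 2F1 with upper {-\frac{6}{5}, \frac{6}{5}} fits none of I1-I6 at x = -\frac{1}{8}; the sum runs forever.

First insight: t_0 being -\frac{4}{5}, the (-1)^k factor (C = -4/5) folds into the argument's sign.
Adjacent-term ratio: r(k) = -\frac{1}{8} * (k-\frac{6}{5}) (k+\frac{6}{5}) / [(k+\frac{1}{5}) (k+1)] - rational in k. x = -\frac{1}{8}; t_0 = -\frac{4}{5}; negate the roots.


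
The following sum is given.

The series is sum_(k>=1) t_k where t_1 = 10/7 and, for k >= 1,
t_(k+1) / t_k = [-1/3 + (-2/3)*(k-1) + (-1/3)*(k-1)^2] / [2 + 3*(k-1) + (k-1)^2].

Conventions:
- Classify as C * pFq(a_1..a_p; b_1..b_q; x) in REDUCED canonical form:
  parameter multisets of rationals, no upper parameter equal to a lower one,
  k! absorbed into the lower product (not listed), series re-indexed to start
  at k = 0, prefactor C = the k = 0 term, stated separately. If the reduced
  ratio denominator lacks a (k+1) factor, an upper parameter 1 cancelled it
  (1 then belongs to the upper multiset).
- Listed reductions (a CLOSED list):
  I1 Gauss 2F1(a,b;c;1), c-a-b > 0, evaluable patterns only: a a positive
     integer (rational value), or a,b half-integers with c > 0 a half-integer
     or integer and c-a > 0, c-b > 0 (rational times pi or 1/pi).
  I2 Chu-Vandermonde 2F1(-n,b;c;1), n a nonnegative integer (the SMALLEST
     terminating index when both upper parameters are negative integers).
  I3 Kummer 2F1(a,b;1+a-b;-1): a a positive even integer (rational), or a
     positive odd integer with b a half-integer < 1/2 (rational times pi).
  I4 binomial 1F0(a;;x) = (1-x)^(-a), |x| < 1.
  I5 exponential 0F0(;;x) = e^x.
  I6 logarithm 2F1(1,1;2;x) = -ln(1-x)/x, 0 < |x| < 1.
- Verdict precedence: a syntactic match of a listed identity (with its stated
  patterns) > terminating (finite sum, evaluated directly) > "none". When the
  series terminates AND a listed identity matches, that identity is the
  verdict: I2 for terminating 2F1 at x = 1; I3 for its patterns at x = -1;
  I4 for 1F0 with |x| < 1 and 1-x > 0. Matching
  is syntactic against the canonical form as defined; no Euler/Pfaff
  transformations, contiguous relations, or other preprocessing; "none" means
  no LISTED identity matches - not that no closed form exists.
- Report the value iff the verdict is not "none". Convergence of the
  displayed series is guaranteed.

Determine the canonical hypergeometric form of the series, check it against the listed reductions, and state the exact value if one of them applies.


Prefactor 10/7, argument -1/3: 2F1 with upper {1, 1} over lower {2}. Verdict: this is logarithm (I6) (the logarithm: parameters (1,1;2), x = -1/3). Hence: (30/7) * ln(4/3).

Key step: with t_0 = 10/7, roots of the ratio polynomials (prefactor 10/7) are the negated parameters.
Step ratio: r(k) = (-1/3) * (k+1) (k+1) / [(k+2) (k+1)] - rational in k, leading ratio (-1/3); with t_0 = 10/7, classification follows.


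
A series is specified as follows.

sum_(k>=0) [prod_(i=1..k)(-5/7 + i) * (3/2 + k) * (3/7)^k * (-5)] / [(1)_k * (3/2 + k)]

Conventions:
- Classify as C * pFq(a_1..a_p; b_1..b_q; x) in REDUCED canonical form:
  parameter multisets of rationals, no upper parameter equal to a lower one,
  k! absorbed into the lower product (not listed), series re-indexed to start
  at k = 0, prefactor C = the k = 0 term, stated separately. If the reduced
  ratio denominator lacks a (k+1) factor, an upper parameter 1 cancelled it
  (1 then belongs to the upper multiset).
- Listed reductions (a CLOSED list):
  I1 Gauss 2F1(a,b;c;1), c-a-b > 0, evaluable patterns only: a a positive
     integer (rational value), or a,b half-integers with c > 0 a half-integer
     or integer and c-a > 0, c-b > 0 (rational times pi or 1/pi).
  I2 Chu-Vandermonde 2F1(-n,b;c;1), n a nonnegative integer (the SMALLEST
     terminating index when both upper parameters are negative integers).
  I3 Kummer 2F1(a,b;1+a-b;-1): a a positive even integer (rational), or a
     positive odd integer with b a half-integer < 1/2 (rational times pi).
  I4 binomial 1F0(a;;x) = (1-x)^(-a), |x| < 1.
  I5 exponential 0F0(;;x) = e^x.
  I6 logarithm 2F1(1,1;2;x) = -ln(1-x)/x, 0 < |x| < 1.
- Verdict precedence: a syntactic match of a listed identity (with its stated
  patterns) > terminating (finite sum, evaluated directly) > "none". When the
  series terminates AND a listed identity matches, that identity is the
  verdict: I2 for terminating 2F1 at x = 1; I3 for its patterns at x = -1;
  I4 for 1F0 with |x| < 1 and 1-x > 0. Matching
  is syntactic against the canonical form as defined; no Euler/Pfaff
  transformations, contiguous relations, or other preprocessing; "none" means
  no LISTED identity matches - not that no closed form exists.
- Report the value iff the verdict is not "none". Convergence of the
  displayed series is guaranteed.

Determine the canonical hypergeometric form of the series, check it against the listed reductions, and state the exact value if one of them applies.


Classification (C = -5): 1F0 with upper {2/7}, lower {-}, argument x = 3/7. Verdict (x = 3/7): the I4 binomial reduction applies (the 1F0 binomial series: exponent -2/7, x = 3/7). Its exact value is (-5) * (4/7)^(-2/7).

Key step: x = (3/7) and k + 3/2 divides numerator and denominator alike; C = -5, x = 3/7 after cancelling.
Adjacent-term ratio: r(k) = (3/7) * (k+2/7) / [(k+1)] - rational in k. x = (3/7); t_0 = -5; negate the roots.


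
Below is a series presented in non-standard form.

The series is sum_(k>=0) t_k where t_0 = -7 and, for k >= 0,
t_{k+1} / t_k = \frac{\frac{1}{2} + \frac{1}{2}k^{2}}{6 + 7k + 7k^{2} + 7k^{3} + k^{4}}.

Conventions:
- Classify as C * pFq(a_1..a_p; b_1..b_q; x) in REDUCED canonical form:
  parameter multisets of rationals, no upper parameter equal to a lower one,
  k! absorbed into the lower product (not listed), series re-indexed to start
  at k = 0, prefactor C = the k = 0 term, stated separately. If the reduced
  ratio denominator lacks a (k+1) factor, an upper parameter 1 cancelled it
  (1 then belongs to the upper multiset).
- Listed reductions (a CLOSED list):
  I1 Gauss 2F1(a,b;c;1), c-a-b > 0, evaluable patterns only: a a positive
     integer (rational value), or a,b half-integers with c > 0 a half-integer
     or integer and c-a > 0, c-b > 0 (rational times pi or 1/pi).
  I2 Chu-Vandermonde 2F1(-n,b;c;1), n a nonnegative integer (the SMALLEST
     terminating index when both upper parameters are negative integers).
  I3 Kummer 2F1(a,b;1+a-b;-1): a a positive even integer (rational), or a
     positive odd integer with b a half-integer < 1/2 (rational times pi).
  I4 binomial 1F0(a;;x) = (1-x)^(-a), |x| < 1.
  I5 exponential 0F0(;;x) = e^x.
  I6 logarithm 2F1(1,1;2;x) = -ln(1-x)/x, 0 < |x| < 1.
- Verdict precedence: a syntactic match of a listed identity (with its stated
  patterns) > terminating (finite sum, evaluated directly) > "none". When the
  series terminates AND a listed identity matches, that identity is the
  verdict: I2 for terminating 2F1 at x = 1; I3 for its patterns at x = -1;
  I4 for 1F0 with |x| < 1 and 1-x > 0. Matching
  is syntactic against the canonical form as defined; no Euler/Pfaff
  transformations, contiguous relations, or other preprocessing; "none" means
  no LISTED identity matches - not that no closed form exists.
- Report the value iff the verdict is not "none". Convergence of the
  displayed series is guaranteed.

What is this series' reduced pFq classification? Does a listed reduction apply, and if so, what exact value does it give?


Key observation: t_0 = -7 here, and cancel k^2 + 1 from the displayed ratio first; then C = -7, x = 1/2.
Step ratio: r(k) = \frac{1}{2} * 1 / [(k+6) (k+1)] - poly over poly, x = \frac{1}{2} from leading terms; C = -7 at k = 0.

At argument \frac{1}{2}: a 0F1 with upper {-}, lower {6}, scaled by C = -7. Verdict: none - this 0F1 at x = \frac{1}{2} matches no listed pattern, and upper {-} holds no stopper.


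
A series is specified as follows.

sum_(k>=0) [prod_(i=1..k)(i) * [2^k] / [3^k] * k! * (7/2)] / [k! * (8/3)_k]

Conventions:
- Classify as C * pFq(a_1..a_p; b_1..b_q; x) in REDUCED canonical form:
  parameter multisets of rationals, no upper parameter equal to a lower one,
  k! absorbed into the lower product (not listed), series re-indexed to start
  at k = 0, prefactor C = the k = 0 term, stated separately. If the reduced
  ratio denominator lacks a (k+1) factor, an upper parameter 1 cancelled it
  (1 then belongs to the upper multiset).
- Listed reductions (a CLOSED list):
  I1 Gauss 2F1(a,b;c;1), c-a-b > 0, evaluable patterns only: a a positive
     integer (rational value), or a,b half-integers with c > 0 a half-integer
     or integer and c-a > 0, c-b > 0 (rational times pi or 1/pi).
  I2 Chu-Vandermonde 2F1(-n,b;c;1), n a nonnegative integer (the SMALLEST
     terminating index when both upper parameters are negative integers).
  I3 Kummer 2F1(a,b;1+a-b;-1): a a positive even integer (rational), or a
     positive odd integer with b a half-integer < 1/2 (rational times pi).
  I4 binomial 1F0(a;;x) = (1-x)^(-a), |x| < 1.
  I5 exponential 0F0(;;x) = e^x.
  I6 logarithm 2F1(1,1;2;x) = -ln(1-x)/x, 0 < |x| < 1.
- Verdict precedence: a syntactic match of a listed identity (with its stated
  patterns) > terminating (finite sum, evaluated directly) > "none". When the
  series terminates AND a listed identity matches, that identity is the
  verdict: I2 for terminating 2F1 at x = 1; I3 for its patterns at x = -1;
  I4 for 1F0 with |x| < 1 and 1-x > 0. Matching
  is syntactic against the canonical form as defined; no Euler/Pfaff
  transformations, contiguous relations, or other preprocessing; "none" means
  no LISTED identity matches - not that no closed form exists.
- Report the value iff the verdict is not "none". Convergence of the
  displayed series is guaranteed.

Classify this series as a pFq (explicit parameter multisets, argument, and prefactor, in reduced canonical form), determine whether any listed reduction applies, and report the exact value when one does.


With C = 7/2: the canonical form is 2F1(1, 1; 8/3; 2/3). Verdict: none. Every listed pattern misses the 2F1 form at 2/3, upper {1, 1}.

Key observation: from the first term 7/2: the running product (C = 7/2, x = 2/3) telescopes to a rising factorial.
Step ratio: r(k) = (2/3) * (k+1) (k+1) / [(k+8/3) (k+1)] - rational in k. x = (2/3); t_0 = 7/2; negate the roots.


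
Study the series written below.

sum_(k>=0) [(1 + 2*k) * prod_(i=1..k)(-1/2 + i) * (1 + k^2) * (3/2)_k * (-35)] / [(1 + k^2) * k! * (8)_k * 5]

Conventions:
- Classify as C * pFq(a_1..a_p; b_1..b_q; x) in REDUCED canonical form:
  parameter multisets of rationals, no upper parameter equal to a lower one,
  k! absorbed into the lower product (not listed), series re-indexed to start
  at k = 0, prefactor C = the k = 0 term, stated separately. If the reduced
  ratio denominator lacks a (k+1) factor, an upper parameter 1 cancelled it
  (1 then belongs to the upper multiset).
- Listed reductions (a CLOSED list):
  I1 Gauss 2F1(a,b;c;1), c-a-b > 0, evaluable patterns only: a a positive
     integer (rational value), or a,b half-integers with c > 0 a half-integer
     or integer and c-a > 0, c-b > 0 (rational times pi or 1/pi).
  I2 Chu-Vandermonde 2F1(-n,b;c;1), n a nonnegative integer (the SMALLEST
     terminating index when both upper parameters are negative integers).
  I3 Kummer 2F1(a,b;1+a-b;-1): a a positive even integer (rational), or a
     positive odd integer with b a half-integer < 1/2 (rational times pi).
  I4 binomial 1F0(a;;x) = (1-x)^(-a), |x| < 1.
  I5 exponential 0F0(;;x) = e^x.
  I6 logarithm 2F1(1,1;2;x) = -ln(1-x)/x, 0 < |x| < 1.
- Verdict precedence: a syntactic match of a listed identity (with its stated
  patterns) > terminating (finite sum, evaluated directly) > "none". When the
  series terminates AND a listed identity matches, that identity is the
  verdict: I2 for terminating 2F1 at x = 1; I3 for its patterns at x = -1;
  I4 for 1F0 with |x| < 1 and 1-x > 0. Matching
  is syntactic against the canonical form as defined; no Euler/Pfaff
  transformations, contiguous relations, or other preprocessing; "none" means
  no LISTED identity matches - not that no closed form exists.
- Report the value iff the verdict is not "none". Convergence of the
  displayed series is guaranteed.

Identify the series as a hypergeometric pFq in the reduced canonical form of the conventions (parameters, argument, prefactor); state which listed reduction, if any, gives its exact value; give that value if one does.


Prefactor -7, argument 1: 2F1 with upper {3/2, 3/2} over lower {8}. Verdict: the half-integer Gauss pattern (I1) applies (x = 1; upper {3/2, 3/2} half-integers, c = 8 in the evaluable pattern). Its exact value is (-524288/16335) / pi.

The tell: x = 1 and k^2 + 1 divides numerator and denominator alike; C = -7 after cancelling.
Consecutive-term ratio: r(k) = 1 * (k+3/2) (k+3/2) / [(k+8) (k+1)] - rational in k, leading ratio 1; with t_0 = -7, classification follows.
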